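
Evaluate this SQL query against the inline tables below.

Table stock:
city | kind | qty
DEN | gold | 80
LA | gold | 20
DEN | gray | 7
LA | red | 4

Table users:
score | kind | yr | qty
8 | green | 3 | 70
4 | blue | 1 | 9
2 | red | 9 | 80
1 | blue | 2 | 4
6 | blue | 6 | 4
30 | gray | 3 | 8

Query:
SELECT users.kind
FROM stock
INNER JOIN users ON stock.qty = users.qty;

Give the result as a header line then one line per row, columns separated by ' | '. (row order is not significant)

After JOIN users (3 rows):
stock.city | stock.kind | stock.qty | users.score | users.kind | users.yr | users.qty
DEN | gold | 80 | 2 | red | 9 | 80
LA | red | 4 | 1 | blue | 2 | 4
LA | red | 4 | 6 | blue | 6 | 4
After SELECT (3 rows):
users.kind
red
blue
blue

== RESULT ==
users.kind
red
blue
blue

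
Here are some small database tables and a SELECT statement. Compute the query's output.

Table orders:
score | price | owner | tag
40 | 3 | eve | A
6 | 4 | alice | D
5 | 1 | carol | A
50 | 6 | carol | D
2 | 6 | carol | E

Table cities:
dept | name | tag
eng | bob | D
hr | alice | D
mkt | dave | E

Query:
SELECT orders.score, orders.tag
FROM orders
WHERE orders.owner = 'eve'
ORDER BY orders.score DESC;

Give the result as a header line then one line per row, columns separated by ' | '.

After WHERE (1 rows):
orders.score | orders.price | orders.owner | orders.tag
40 | 3 | eve | A
After SELECT (1 rows):
orders.score | orders.tag
40 | A
After ORDER BY (1 rows):
orders.score | orders.tag
40 | A

== RESULT ==
orders.score | orders.tag
40 | A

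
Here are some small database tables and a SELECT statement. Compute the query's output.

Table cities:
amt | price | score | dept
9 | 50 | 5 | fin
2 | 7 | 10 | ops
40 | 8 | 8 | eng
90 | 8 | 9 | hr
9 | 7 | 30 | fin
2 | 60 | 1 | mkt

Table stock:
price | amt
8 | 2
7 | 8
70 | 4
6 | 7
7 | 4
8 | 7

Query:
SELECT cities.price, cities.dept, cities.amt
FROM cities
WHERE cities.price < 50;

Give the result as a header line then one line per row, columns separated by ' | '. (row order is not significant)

After WHERE (4 rows):
cities.amt | cities.price | cities.score | cities.dept
2 | 7 | 10 | ops
40 | 8 | 8 | eng
90 | 8 | 9 | hr
9 | 7 | 30 | fin
After SELECT (4 rows):
cities.price | cities.dept | cities.amt
7 | ops | 2
8 | eng | 40
8 | hr | 90
7 | fin | 9

== RESULT ==
cities.price | cities.dept | cities.amt
7 | ops | 2
8 | eng | 40
8 | hr | 90
7 | fin | 9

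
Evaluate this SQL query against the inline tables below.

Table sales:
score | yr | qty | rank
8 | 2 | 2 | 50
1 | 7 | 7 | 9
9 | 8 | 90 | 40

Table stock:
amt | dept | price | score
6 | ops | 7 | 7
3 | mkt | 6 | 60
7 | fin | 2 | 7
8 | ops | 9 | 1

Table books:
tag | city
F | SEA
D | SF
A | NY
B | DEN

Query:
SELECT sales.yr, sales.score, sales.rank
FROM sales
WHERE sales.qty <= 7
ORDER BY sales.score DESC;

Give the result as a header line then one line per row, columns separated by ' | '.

== RESULT ==
sales.yr | sales.score | sales.rank
2 | 8 | 50
7 | 1 | 9

Derivation:
After WHERE (2 rows):
sales.score | sales.yr | sales.qty | sales.rank
8 | 2 | 2 | 50
1 | 7 | 7 | 9
After SELECT (2 rows):
sales.yr | sales.score | sales.rank
2 | 8 | 50
7 | 1 | 9
After ORDER BY (2 rows):
sales.yr | sales.score | sales.rank
2 | 8 | 50
7 | 1 | 9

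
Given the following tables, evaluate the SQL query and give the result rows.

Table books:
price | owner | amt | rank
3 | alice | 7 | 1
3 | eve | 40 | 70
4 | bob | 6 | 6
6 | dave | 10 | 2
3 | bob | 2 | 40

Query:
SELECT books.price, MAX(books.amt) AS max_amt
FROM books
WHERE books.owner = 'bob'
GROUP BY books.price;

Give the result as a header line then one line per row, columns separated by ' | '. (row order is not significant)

After WHERE (2 rows):
books.price | books.owner | books.amt | books.rank
4 | bob | 6 | 6
3 | bob | 2 | 40
After GROUP BY (2 rows):
books.price | max_amt
4 | 6
3 | 2

== RESULT ==
books.price | max_amt
4 | 6
3 | 2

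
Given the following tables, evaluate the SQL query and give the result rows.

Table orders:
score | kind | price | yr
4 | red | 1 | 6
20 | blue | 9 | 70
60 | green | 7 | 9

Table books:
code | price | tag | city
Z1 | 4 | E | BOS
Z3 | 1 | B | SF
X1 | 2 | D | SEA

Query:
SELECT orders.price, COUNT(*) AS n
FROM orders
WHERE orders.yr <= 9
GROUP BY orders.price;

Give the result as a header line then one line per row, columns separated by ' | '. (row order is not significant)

After WHERE (2 rows):
orders.score | orders.kind | orders.price | orders.yr
4 | red | 1 | 6
60 | green | 7 | 9
After GROUP BY (2 rows):
orders.price | n
1 | 1
7 | 1

== RESULT ==
orders.price | n
1 | 1
7 | 1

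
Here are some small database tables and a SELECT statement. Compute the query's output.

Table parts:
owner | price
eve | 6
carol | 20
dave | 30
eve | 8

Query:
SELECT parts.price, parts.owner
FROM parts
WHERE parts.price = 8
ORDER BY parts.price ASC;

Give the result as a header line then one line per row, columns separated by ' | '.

After WHERE (1 rows):
parts.owner | parts.price
eve | 8
After SELECT (1 rows):
parts.price | parts.owner
8 | eve
After ORDER BY (1 rows):
parts.price | parts.owner
8 | eve

== RESULT ==
parts.price | parts.owner
8 | eve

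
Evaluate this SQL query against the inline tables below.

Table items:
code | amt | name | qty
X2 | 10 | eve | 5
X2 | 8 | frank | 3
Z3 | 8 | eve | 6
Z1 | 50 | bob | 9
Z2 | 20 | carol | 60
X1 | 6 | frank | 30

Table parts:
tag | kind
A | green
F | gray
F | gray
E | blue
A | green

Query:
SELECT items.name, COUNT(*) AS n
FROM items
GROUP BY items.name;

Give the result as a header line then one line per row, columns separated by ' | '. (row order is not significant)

== RESULT ==
items.name | n
eve | 2
frank | 2
bob | 1
carol | 1

Derivation:
After GROUP BY (4 rows):
items.name | n
eve | 2
frank | 2
bob | 1
carol | 1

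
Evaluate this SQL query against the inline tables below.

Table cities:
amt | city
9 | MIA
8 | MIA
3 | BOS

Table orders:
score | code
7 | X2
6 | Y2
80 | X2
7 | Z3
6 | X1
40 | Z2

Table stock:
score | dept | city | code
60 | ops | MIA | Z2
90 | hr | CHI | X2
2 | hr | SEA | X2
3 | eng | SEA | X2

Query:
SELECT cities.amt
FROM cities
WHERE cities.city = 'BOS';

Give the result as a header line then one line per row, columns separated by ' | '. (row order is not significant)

== RESULT ==
cities.amt
3

Derivation:
After WHERE (1 rows):
cities.amt | cities.city
3 | BOS
After SELECT (1 rows):
cities.amt
3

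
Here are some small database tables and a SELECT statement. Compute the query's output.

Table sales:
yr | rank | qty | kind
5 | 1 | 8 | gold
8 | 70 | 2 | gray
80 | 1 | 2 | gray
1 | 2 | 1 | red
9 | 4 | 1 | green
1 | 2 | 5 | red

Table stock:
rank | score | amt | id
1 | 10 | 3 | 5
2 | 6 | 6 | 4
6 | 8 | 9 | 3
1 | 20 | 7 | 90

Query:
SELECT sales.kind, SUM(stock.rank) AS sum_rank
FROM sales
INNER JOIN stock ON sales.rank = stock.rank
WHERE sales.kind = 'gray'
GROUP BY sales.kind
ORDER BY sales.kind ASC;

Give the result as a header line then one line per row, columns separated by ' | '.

== RESULT ==
sales.kind | sum_rank
gray | 2

Derivation:
After JOIN stock (6 rows):
sales.yr | sales.rank | sales.qty | sales.kind | stock.rank | stock.score | stock.amt | stock.id
5 | 1 | 8 | gold | 1 | 10 | 3 | 5
5 | 1 | 8 | gold | 1 | 20 | 7 | 90
80 | 1 | 2 | gray | 1 | 10 | 3 | 5
80 | 1 | 2 | gray | 1 | 20 | 7 | 90
1 | 2 | 1 | red | 2 | 6 | 6 | 4
1 | 2 | 5 | red | 2 | 6 | 6 | 4
After WHERE (2 rows):
sales.yr | sales.rank | sales.qty | sales.kind | stock.rank | stock.score | stock.amt | stock.id
80 | 1 | 2 | gray | 1 | 10 | 3 | 5
80 | 1 | 2 | gray | 1 | 20 | 7 | 90
After GROUP BY (1 rows):
sales.kind | sum_rank
gray | 2
After ORDER BY (1 rows):
sales.kind | sum_rank
gray | 2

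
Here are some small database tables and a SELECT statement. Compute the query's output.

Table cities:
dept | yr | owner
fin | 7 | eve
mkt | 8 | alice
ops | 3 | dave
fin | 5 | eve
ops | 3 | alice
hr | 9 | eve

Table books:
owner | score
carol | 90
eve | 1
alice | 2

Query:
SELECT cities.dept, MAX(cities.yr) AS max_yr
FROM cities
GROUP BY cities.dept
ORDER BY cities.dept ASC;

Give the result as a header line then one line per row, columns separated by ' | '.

After GROUP BY (4 rows):
cities.dept | max_yr
fin | 7
mkt | 8
ops | 3
hr | 9
After ORDER BY (4 rows):
cities.dept | max_yr
fin | 7
hr | 9
mkt | 8
ops | 3

== RESULT ==
cities.dept | max_yr
fin | 7
hr | 9
mkt | 8
ops | 3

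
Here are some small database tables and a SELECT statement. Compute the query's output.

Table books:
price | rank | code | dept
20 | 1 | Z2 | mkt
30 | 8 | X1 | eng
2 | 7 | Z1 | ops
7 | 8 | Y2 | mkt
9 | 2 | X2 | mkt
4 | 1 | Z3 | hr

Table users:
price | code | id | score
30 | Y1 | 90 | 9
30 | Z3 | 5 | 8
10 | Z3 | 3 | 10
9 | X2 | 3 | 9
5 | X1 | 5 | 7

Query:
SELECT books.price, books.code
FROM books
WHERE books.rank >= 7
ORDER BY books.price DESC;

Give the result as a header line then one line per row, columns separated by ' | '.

== RESULT ==
books.price | books.code
30 | X1
7 | Y2
2 | Z1

Derivation:
After WHERE (3 rows):
books.price | books.rank | books.code | books.dept
30 | 8 | X1 | eng
2 | 7 | Z1 | ops
7 | 8 | Y2 | mkt
After SELECT (3 rows):
books.price | books.code
30 | X1
2 | Z1
7 | Y2
After ORDER BY (3 rows):
books.price | books.code
30 | X1
7 | Y2
2 | Z1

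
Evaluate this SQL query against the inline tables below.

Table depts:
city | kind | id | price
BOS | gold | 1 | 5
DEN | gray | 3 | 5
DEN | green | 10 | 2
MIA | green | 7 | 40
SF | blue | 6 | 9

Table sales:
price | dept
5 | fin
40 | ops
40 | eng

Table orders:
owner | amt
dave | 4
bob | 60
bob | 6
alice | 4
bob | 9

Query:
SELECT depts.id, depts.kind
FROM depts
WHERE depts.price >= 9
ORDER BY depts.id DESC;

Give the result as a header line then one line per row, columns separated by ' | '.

After WHERE (2 rows):
depts.city | depts.kind | depts.id | depts.price
MIA | green | 7 | 40
SF | blue | 6 | 9
After SELECT (2 rows):
depts.id | depts.kind
7 | green
6 | blue
After ORDER BY (2 rows):
depts.id | depts.kind
7 | green
6 | blue

== RESULT ==
depts.id | depts.kind
7 | green
6 | blue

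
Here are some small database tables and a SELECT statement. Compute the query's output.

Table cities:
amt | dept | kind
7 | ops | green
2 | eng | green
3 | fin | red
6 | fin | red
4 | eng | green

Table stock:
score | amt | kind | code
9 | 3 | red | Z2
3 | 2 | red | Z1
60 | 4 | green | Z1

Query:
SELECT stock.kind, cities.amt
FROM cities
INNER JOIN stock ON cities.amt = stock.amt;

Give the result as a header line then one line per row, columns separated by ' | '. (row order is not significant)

== RESULT ==
stock.kind | cities.amt
red | 2
red | 3
green | 4

Derivation:
After JOIN stock (3 rows):
cities.amt | cities.dept | cities.kind | stock.score | stock.amt | stock.kind | stock.code
2 | eng | green | 3 | 2 | red | Z1
3 | fin | red | 9 | 3 | red | Z2
4 | eng | green | 60 | 4 | green | Z1
After SELECT (3 rows):
stock.kind | cities.amt
red | 2
red | 3
green | 4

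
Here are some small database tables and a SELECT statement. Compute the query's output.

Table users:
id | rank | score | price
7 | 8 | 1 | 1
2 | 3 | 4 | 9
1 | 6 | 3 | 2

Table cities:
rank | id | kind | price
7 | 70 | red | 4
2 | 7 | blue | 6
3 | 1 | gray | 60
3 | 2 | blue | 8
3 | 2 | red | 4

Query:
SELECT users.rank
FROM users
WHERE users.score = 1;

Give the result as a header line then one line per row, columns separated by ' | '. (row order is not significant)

After WHERE (1 rows):
users.id | users.rank | users.score | users.price
7 | 8 | 1 | 1
After SELECT (1 rows):
users.rank
8

== RESULT ==
users.rank
8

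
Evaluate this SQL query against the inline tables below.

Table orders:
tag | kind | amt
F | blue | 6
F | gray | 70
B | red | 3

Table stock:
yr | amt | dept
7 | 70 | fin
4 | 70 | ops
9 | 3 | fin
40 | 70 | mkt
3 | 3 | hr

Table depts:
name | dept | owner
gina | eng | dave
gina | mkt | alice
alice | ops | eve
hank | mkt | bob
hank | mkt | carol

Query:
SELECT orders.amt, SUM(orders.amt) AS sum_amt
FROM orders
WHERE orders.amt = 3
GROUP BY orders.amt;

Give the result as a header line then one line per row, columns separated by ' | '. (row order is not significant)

== RESULT ==
orders.amt | sum_amt
3 | 3

Derivation:
After WHERE (1 rows):
orders.tag | orders.kind | orders.amt
B | red | 3
After GROUP BY (1 rows):
orders.amt | sum_amt
3 | 3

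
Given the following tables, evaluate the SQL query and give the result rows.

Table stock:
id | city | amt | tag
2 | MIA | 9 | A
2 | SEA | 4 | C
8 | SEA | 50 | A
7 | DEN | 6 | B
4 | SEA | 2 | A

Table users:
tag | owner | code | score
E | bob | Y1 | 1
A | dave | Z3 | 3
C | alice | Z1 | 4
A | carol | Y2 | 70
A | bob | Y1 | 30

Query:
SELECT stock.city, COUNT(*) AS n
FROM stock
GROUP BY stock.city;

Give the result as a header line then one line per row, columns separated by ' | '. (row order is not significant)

After GROUP BY (3 rows):
stock.city | n
MIA | 1
SEA | 3
DEN | 1

== RESULT ==
stock.city | n
MIA | 1
SEA | 3
DEN | 1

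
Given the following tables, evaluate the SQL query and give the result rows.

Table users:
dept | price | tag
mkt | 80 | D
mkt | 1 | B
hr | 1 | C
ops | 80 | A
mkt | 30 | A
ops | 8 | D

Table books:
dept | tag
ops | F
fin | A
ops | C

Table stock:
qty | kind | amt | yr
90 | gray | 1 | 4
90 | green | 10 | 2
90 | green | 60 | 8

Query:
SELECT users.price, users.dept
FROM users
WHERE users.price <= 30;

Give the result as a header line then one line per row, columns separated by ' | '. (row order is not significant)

After WHERE (4 rows):
users.dept | users.price | users.tag
mkt | 1 | B
hr | 1 | C
mkt | 30 | A
ops | 8 | D
After SELECT (4 rows):
users.price | users.dept
1 | mkt
1 | hr
30 | mkt
8 | ops

== RESULT ==
users.price | users.dept
1 | mkt
1 | hr
30 | mkt
8 | ops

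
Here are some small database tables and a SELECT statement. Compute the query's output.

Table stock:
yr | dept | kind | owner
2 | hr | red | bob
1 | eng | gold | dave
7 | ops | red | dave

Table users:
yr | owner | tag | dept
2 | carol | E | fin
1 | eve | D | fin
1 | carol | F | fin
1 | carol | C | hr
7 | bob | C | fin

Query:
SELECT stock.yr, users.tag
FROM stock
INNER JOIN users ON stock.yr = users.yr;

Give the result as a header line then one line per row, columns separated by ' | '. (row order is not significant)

== RESULT ==
stock.yr | users.tag
2 | E
1 | D
1 | F
1 | C
7 | C

Derivation:
After JOIN users (5 rows):
stock.yr | stock.dept | stock.kind | stock.owner | users.yr | users.owner | users.tag | users.dept
2 | hr | red | bob | 2 | carol | E | fin
1 | eng | gold | dave | 1 | eve | D | fin
1 | eng | gold | dave | 1 | carol | F | fin
1 | eng | gold | dave | 1 | carol | C | hr
7 | ops | red | dave | 7 | bob | C | fin
After SELECT (5 rows):
stock.yr | users.tag
2 | E
1 | D
1 | F
1 | C
7 | C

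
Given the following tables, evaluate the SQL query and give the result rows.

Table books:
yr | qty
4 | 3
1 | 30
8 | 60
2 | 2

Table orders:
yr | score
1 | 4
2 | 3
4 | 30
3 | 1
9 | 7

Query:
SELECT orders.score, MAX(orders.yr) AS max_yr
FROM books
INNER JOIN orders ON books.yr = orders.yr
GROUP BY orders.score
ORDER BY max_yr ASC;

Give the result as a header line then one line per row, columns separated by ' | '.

== RESULT ==
orders.score | max_yr
4 | 1
3 | 2
30 | 4

Derivation:
After JOIN orders (3 rows):
books.yr | books.qty | orders.yr | orders.score
4 | 3 | 4 | 30
1 | 30 | 1 | 4
2 | 2 | 2 | 3
After GROUP BY (3 rows):
orders.score | max_yr
30 | 4
4 | 1
3 | 2
After ORDER BY (3 rows):
orders.score | max_yr
4 | 1
3 | 2
30 | 4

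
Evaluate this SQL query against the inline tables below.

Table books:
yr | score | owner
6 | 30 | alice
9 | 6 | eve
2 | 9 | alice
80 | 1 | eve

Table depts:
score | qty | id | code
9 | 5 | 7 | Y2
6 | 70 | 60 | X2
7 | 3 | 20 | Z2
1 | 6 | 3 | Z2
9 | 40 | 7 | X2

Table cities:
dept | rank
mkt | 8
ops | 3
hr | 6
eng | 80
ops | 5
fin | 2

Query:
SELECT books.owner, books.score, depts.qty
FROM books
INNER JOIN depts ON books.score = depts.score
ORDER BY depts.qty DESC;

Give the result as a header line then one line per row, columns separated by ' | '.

== RESULT ==
books.owner | books.score | depts.qty
eve | 6 | 70
alice | 9 | 40
eve | 1 | 6
alice | 9 | 5

Derivation:
After JOIN depts (4 rows):
books.yr | books.score | books.owner | depts.score | depts.qty | depts.id | depts.code
9 | 6 | eve | 6 | 70 | 60 | X2
2 | 9 | alice | 9 | 5 | 7 | Y2
2 | 9 | alice | 9 | 40 | 7 | X2
80 | 1 | eve | 1 | 6 | 3 | Z2
After SELECT (4 rows):
books.owner | books.score | depts.qty
eve | 6 | 70
alice | 9 | 5
alice | 9 | 40
eve | 1 | 6
After ORDER BY (4 rows):
books.owner | books.score | depts.qty
eve | 6 | 70
alice | 9 | 40
eve | 1 | 6
alice | 9 | 5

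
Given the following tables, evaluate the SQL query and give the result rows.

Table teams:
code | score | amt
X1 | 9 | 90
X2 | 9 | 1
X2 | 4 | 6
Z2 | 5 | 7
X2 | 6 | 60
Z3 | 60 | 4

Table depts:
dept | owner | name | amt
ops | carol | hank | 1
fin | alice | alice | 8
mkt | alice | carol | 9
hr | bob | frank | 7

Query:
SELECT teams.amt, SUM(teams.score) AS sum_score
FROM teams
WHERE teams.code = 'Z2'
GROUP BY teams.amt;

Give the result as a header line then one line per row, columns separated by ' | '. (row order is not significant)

== RESULT ==
teams.amt | sum_score
7 | 5

Derivation:
After WHERE (1 rows):
teams.code | teams.score | teams.amt
Z2 | 5 | 7
After GROUP BY (1 rows):
teams.amt | sum_score
7 | 5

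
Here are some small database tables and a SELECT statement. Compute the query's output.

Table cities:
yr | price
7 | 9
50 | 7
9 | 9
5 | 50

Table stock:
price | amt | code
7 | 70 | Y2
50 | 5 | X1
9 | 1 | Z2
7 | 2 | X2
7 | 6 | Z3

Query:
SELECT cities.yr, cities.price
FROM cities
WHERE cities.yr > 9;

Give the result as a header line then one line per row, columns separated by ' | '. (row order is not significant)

== RESULT ==
cities.yr | cities.price
50 | 7

Derivation:
After WHERE (1 rows):
cities.yr | cities.price
50 | 7
After SELECT (1 rows):
cities.yr | cities.price
50 | 7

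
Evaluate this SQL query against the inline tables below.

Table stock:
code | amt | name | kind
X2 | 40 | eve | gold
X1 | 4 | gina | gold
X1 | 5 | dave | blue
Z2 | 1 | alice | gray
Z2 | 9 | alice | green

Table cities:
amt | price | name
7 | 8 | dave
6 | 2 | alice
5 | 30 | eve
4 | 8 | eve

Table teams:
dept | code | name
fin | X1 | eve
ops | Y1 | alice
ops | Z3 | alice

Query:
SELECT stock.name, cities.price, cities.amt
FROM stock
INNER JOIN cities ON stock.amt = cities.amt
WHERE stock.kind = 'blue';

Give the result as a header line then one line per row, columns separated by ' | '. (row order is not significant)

== RESULT ==
stock.name | cities.price | cities.amt
dave | 30 | 5

Derivation:
After JOIN cities (2 rows):
stock.code | stock.amt | stock.name | stock.kind | cities.amt | cities.price | cities.name
X1 | 4 | gina | gold | 4 | 8 | eve
X1 | 5 | dave | blue | 5 | 30 | eve
After WHERE (1 rows):
stock.code | stock.amt | stock.name | stock.kind | cities.amt | cities.price | cities.name
X1 | 5 | dave | blue | 5 | 30 | eve
After SELECT (1 rows):
stock.name | cities.price | cities.amt
dave | 30 | 5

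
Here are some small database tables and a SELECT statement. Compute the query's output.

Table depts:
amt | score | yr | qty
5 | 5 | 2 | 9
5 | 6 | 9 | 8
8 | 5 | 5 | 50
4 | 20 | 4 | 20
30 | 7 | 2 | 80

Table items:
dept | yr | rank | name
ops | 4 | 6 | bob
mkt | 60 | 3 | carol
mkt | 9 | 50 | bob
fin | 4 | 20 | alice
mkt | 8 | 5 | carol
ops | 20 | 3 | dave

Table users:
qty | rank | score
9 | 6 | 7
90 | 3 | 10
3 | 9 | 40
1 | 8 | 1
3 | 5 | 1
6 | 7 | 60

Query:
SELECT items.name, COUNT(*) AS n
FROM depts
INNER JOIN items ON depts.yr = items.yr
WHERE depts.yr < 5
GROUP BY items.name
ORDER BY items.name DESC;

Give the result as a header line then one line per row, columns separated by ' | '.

After JOIN items (3 rows):
depts.amt | depts.score | depts.yr | depts.qty | items.dept | items.yr | items.rank | items.name
5 | 6 | 9 | 8 | mkt | 9 | 50 | bob
4 | 20 | 4 | 20 | ops | 4 | 6 | bob
4 | 20 | 4 | 20 | fin | 4 | 20 | alice
After WHERE (2 rows):
depts.amt | depts.score | depts.yr | depts.qty | items.dept | items.yr | items.rank | items.name
4 | 20 | 4 | 20 | ops | 4 | 6 | bob
4 | 20 | 4 | 20 | fin | 4 | 20 | alice
After GROUP BY (2 rows):
items.name | n
bob | 1
alice | 1
After ORDER BY (2 rows):
items.name | n
bob | 1
alice | 1

== RESULT ==
items.name | n
bob | 1
alice | 1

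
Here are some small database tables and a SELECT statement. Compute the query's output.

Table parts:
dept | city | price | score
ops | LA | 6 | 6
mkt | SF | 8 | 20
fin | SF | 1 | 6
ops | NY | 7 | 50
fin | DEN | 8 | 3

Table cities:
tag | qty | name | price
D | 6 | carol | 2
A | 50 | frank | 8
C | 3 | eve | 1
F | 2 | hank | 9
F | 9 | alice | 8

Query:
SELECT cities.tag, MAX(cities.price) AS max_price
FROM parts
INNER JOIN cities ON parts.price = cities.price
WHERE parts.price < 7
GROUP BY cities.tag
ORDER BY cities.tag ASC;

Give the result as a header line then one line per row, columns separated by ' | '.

After JOIN cities (5 rows):
parts.dept | parts.city | parts.price | parts.score | cities.tag | cities.qty | cities.name | cities.price
mkt | SF | 8 | 20 | A | 50 | frank | 8
mkt | SF | 8 | 20 | F | 9 | alice | 8
fin | SF | 1 | 6 | C | 3 | eve | 1
fin | DEN | 8 | 3 | A | 50 | frank | 8
fin | DEN | 8 | 3 | F | 9 | alice | 8
After WHERE (1 rows):
parts.dept | parts.city | parts.price | parts.score | cities.tag | cities.qty | cities.name | cities.price
fin | SF | 1 | 6 | C | 3 | eve | 1
After GROUP BY (1 rows):
cities.tag | max_price
C | 1
After ORDER BY (1 rows):
cities.tag | max_price
C | 1

== RESULT ==
cities.tag | max_price
C | 1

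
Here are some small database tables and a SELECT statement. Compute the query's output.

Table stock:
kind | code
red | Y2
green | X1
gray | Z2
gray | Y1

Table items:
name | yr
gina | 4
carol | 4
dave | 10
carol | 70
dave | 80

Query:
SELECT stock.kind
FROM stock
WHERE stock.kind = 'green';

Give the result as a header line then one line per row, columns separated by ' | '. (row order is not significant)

== RESULT ==
stock.kind
green

Derivation:
After WHERE (1 rows):
stock.kind | stock.code
green | X1
After SELECT (1 rows):
stock.kind
green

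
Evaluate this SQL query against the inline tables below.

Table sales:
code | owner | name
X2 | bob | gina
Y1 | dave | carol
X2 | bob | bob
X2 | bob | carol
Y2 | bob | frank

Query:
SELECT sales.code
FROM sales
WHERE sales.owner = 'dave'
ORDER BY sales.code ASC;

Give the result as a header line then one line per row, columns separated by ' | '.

== RESULT ==
sales.code
Y1

Derivation:
After WHERE (1 rows):
sales.code | sales.owner | sales.name
Y1 | dave | carol
After SELECT (1 rows):
sales.code
Y1
After ORDER BY (1 rows):
sales.code
Y1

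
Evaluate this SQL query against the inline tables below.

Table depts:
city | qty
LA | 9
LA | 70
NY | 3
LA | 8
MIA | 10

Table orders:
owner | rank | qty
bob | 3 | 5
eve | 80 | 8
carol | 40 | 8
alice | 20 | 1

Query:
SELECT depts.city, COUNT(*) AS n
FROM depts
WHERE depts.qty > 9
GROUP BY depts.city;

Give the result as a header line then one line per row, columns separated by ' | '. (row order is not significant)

== RESULT ==
depts.city | n
LA | 1
MIA | 1

Derivation:
After WHERE (2 rows):
depts.city | depts.qty
LA | 70
MIA | 10
After GROUP BY (2 rows):
depts.city | n
LA | 1
MIA | 1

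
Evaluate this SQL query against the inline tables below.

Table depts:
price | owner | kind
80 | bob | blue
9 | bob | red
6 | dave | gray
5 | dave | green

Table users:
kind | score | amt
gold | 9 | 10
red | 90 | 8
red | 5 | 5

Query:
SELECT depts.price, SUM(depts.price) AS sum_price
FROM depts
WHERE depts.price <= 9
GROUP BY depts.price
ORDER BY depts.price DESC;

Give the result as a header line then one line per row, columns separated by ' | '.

After WHERE (3 rows):
depts.price | depts.owner | depts.kind
9 | bob | red
6 | dave | gray
5 | dave | green
After GROUP BY (3 rows):
depts.price | sum_price
9 | 9
6 | 6
5 | 5
After ORDER BY (3 rows):
depts.price | sum_price
9 | 9
6 | 6
5 | 5

== RESULT ==
depts.price | sum_price
9 | 9
6 | 6
5 | 5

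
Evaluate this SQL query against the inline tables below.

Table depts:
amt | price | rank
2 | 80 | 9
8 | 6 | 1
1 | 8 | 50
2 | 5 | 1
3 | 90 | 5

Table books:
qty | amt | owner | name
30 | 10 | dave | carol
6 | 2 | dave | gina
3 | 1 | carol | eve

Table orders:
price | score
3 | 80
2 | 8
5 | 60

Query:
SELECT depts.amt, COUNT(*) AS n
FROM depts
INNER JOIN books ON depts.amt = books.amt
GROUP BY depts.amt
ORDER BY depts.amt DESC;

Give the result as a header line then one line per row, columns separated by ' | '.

== RESULT ==
depts.amt | n
2 | 2
1 | 1

Derivation:
After JOIN books (3 rows):
depts.amt | depts.price | depts.rank | books.qty | books.amt | books.owner | books.name
2 | 80 | 9 | 6 | 2 | dave | gina
1 | 8 | 50 | 3 | 1 | carol | eve
2 | 5 | 1 | 6 | 2 | dave | gina
After GROUP BY (2 rows):
depts.amt | n
2 | 2
1 | 1
After ORDER BY (2 rows):
depts.amt | n
2 | 2
1 | 1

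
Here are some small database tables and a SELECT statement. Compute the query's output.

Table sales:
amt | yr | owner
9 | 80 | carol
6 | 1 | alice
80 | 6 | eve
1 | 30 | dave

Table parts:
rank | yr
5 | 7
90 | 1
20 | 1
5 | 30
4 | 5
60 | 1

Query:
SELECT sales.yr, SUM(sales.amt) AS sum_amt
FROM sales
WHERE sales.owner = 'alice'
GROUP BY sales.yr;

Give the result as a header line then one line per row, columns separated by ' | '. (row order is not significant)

After WHERE (1 rows):
sales.amt | sales.yr | sales.owner
6 | 1 | alice
After GROUP BY (1 rows):
sales.yr | sum_amt
1 | 6

== RESULT ==
sales.yr | sum_amt
1 | 6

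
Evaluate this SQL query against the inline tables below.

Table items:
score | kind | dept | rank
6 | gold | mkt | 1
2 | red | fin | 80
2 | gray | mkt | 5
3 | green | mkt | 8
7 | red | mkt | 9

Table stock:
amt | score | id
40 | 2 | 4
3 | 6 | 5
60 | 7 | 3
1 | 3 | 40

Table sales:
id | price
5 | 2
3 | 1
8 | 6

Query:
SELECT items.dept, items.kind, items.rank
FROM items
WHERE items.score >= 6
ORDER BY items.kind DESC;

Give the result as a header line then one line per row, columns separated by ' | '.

== RESULT ==
items.dept | items.kind | items.rank
mkt | red | 9
mkt | gold | 1

Derivation:
After WHERE (2 rows):
items.score | items.kind | items.dept | items.rank
6 | gold | mkt | 1
7 | red | mkt | 9
After SELECT (2 rows):
items.dept | items.kind | items.rank
mkt | gold | 1
mkt | red | 9
After ORDER BY (2 rows):
items.dept | items.kind | items.rank
mkt | red | 9
mkt | gold | 1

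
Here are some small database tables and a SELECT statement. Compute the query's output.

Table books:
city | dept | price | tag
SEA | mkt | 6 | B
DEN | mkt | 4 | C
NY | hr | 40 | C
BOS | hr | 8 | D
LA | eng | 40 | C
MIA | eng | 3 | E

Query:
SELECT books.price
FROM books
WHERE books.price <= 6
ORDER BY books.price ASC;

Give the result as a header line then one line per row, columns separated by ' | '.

After WHERE (3 rows):
books.city | books.dept | books.price | books.tag
SEA | mkt | 6 | B
DEN | mkt | 4 | C
MIA | eng | 3 | E
After SELECT (3 rows):
books.price
6
4
3
After ORDER BY (3 rows):
books.price
3
4
6

== RESULT ==
books.price
3
4
6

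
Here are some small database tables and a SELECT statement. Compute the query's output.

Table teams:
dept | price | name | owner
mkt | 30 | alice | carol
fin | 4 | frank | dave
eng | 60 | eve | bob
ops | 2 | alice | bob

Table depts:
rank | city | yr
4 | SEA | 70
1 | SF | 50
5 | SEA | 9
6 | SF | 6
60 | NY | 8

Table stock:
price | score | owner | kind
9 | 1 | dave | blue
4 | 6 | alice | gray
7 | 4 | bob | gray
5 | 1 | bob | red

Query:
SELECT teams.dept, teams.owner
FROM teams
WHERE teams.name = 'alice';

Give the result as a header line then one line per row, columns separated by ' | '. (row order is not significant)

After WHERE (2 rows):
teams.dept | teams.price | teams.name | teams.owner
mkt | 30 | alice | carol
ops | 2 | alice | bob
After SELECT (2 rows):
teams.dept | teams.owner
mkt | carol
ops | bob

== RESULT ==
teams.dept | teams.owner
mkt | carol
ops | bob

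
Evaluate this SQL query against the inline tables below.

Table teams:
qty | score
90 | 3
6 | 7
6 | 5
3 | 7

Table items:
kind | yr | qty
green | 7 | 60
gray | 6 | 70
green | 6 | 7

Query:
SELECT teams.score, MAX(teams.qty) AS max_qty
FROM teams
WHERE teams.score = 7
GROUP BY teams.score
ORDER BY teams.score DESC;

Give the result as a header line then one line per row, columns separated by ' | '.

After WHERE (2 rows):
teams.qty | teams.score
6 | 7
3 | 7
After GROUP BY (1 rows):
teams.score | max_qty
7 | 6
After ORDER BY (1 rows):
teams.score | max_qty
7 | 6

== RESULT ==
teams.score | max_qty
7 | 6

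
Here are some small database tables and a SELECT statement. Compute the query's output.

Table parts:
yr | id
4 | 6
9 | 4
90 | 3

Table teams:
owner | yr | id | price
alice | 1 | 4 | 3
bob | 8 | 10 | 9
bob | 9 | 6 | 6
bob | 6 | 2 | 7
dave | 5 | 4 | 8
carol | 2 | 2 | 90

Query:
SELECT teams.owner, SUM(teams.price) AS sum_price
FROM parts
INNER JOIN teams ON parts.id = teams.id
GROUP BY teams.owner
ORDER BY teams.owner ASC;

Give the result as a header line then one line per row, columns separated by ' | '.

After JOIN teams (3 rows):
parts.yr | parts.id | teams.owner | teams.yr | teams.id | teams.price
4 | 6 | bob | 9 | 6 | 6
9 | 4 | alice | 1 | 4 | 3
9 | 4 | dave | 5 | 4 | 8
After GROUP BY (3 rows):
teams.owner | sum_price
bob | 6
alice | 3
dave | 8
After ORDER BY (3 rows):
teams.owner | sum_price
alice | 3
bob | 6
dave | 8

== RESULT ==
teams.owner | sum_price
alice | 3
bob | 6
dave | 8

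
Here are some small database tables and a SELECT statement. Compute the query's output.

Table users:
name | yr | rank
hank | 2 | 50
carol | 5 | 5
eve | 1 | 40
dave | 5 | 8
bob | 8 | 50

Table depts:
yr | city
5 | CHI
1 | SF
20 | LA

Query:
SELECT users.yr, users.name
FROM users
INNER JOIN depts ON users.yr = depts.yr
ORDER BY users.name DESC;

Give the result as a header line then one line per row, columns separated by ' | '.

== RESULT ==
users.yr | users.name
1 | eve
5 | dave
5 | carol

Derivation:
After JOIN depts (3 rows):
users.name | users.yr | users.rank | depts.yr | depts.city
carol | 5 | 5 | 5 | CHI
eve | 1 | 40 | 1 | SF
dave | 5 | 8 | 5 | CHI
After SELECT (3 rows):
users.yr | users.name
5 | carol
1 | eve
5 | dave
After ORDER BY (3 rows):
users.yr | users.name
1 | eve
5 | dave
5 | carol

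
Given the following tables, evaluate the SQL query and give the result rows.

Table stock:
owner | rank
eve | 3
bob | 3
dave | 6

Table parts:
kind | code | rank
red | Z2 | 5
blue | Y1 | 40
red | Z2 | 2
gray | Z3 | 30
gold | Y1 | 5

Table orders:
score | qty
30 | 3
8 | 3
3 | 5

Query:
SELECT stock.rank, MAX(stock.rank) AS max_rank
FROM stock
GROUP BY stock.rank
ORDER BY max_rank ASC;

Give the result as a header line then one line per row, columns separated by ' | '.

After GROUP BY (2 rows):
stock.rank | max_rank
3 | 3
6 | 6
After ORDER BY (2 rows):
stock.rank | max_rank
3 | 3
6 | 6

== RESULT ==
stock.rank | max_rank
3 | 3
6 | 6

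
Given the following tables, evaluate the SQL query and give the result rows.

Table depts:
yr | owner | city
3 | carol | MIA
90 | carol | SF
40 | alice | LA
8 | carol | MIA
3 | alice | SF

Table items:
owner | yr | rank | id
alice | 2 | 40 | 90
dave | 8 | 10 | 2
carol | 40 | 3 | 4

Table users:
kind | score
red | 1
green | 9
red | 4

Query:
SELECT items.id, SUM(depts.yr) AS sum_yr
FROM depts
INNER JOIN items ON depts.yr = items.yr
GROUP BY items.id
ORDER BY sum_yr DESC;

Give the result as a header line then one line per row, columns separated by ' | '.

== RESULT ==
items.id | sum_yr
4 | 40
2 | 8

Derivation:
After JOIN items (2 rows):
depts.yr | depts.owner | depts.city | items.owner | items.yr | items.rank | items.id
40 | alice | LA | carol | 40 | 3 | 4
8 | carol | MIA | dave | 8 | 10 | 2
After GROUP BY (2 rows):
items.id | sum_yr
4 | 40
2 | 8
After ORDER BY (2 rows):
items.id | sum_yr
4 | 40
2 | 8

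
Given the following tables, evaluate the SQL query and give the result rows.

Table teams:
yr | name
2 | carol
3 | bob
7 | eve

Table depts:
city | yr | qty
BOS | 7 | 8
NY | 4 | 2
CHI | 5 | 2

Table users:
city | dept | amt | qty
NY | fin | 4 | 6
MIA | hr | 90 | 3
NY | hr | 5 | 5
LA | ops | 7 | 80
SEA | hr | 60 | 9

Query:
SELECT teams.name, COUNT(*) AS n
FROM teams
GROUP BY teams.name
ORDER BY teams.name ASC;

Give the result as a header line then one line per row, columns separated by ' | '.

After GROUP BY (3 rows):
teams.name | n
carol | 1
bob | 1
eve | 1
After ORDER BY (3 rows):
teams.name | n
bob | 1
carol | 1
eve | 1

== RESULT ==
teams.name | n
bob | 1
carol | 1
eve | 1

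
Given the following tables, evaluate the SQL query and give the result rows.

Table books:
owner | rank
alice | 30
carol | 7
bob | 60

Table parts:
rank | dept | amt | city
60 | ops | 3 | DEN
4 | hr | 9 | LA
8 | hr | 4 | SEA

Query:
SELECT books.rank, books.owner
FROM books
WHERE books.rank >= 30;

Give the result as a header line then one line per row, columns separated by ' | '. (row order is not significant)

After WHERE (2 rows):
books.owner | books.rank
alice | 30
bob | 60
After SELECT (2 rows):
books.rank | books.owner
30 | alice
60 | bob

== RESULT ==
books.rank | books.owner
30 | alice
60 | bob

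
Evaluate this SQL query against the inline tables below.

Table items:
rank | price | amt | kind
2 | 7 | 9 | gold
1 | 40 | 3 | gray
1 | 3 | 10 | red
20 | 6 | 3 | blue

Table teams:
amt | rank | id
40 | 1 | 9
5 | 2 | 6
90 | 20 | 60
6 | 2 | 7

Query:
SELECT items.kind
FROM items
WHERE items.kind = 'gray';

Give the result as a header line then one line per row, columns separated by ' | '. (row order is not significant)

After WHERE (1 rows):
items.rank | items.price | items.amt | items.kind
1 | 40 | 3 | gray
After SELECT (1 rows):
items.kind
gray

== RESULT ==
items.kind
gray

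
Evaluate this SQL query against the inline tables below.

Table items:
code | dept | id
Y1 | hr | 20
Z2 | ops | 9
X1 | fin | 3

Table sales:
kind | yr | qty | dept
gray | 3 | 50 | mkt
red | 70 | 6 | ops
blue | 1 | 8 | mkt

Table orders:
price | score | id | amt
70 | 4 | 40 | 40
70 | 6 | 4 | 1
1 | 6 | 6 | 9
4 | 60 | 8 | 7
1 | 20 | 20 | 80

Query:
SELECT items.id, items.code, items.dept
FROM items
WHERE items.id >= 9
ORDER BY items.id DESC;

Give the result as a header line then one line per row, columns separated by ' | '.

After WHERE (2 rows):
items.code | items.dept | items.id
Y1 | hr | 20
Z2 | ops | 9
After SELECT (2 rows):
items.id | items.code | items.dept
20 | Y1 | hr
9 | Z2 | ops
After ORDER BY (2 rows):
items.id | items.code | items.dept
20 | Y1 | hr
9 | Z2 | ops

== RESULT ==
items.id | items.code | items.dept
20 | Y1 | hr
9 | Z2 | ops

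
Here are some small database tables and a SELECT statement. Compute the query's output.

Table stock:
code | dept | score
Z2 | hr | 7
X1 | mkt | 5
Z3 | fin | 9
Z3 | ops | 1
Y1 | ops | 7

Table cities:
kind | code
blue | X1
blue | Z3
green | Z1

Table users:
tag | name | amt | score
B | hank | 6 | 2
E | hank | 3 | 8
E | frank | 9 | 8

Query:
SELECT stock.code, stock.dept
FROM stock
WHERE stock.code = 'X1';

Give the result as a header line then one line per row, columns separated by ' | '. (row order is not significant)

== RESULT ==
stock.code | stock.dept
X1 | mkt

Derivation:
After WHERE (1 rows):
stock.code | stock.dept | stock.score
X1 | mkt | 5
After SELECT (1 rows):
stock.code | stock.dept
X1 | mkt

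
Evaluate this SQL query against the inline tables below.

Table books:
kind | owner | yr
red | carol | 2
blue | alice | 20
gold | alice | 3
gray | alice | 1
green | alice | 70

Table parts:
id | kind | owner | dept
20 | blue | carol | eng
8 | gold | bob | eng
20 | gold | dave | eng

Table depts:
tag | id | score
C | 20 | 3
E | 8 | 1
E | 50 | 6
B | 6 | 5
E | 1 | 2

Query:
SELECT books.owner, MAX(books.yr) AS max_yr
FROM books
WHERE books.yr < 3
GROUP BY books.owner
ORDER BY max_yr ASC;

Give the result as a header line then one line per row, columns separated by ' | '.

After WHERE (2 rows):
books.kind | books.owner | books.yr
red | carol | 2
gray | alice | 1
After GROUP BY (2 rows):
books.owner | max_yr
carol | 2
alice | 1
After ORDER BY (2 rows):
books.owner | max_yr
alice | 1
carol | 2

== RESULT ==
books.owner | max_yr
alice | 1
carol | 2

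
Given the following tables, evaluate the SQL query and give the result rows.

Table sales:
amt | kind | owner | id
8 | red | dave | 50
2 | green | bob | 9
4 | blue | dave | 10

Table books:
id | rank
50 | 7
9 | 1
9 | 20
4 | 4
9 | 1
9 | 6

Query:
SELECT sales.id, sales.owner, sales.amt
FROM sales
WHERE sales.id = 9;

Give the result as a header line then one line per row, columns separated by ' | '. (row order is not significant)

== RESULT ==
sales.id | sales.owner | sales.amt
9 | bob | 2

Derivation:
After WHERE (1 rows):
sales.amt | sales.kind | sales.owner | sales.id
2 | green | bob | 9
After SELECT (1 rows):
sales.id | sales.owner | sales.amt
9 | bob | 2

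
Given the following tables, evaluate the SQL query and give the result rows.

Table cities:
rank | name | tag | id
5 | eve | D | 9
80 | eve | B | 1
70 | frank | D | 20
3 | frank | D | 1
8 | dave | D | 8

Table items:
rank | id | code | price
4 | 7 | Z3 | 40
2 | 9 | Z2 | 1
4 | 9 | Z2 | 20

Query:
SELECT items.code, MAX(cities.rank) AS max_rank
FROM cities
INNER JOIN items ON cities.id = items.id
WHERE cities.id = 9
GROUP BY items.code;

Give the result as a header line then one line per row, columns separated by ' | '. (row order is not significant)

After JOIN items (2 rows):
cities.rank | cities.name | cities.tag | cities.id | items.rank | items.id | items.code | items.price
5 | eve | D | 9 | 2 | 9 | Z2 | 1
5 | eve | D | 9 | 4 | 9 | Z2 | 20
After WHERE (2 rows):
cities.rank | cities.name | cities.tag | cities.id | items.rank | items.id | items.code | items.price
5 | eve | D | 9 | 2 | 9 | Z2 | 1
5 | eve | D | 9 | 4 | 9 | Z2 | 20
After GROUP BY (1 rows):
items.code | max_rank
Z2 | 5

== RESULT ==
items.code | max_rank
Z2 | 5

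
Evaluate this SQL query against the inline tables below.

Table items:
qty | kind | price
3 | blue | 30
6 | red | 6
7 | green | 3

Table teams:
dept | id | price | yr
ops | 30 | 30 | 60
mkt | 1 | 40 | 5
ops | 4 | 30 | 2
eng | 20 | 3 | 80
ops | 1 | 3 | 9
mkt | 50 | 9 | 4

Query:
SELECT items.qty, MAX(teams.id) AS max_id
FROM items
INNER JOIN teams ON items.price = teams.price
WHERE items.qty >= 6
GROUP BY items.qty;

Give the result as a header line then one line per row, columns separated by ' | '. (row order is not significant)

After JOIN teams (4 rows):
items.qty | items.kind | items.price | teams.dept | teams.id | teams.price | teams.yr
3 | blue | 30 | ops | 30 | 30 | 60
3 | blue | 30 | ops | 4 | 30 | 2
7 | green | 3 | eng | 20 | 3 | 80
7 | green | 3 | ops | 1 | 3 | 9
After WHERE (2 rows):
items.qty | items.kind | items.price | teams.dept | teams.id | teams.price | teams.yr
7 | green | 3 | eng | 20 | 3 | 80
7 | green | 3 | ops | 1 | 3 | 9
After GROUP BY (1 rows):
items.qty | max_id
7 | 20

== RESULT ==
items.qty | max_id
7 | 20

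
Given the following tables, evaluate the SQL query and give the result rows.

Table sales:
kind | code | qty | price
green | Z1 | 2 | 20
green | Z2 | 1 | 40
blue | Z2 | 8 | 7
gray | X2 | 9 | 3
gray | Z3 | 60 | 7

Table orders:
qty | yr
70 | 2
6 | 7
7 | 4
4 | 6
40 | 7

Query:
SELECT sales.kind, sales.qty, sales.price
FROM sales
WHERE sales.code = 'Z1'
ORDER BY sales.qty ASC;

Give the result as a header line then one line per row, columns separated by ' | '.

After WHERE (1 rows):
sales.kind | sales.code | sales.qty | sales.price
green | Z1 | 2 | 20
After SELECT (1 rows):
sales.kind | sales.qty | sales.price
green | 2 | 20
After ORDER BY (1 rows):
sales.kind | sales.qty | sales.price
green | 2 | 20

== RESULT ==
sales.kind | sales.qty | sales.price
green | 2 | 20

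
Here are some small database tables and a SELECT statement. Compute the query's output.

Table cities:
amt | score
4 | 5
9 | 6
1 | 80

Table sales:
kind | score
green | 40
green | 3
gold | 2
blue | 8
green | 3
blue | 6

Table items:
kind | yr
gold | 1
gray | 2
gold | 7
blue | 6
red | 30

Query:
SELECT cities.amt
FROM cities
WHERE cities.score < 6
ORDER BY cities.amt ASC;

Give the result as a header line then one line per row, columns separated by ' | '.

After WHERE (1 rows):
cities.amt | cities.score
4 | 5
After SELECT (1 rows):
cities.amt
4
After ORDER BY (1 rows):
cities.amt
4

== RESULT ==
cities.amt
4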